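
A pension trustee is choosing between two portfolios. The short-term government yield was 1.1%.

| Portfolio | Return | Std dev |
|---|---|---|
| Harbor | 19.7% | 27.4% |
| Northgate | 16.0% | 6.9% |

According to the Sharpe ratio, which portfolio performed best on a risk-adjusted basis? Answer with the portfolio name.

Northgate

Harbor: Sharpe ratio = (19.7% − 1.1%) / 27.4% = 0.679
Northgate: Sharpe ratio = (16.0% − 1.1%) / 6.9% = 2.159
Highest: Northgate (2.159).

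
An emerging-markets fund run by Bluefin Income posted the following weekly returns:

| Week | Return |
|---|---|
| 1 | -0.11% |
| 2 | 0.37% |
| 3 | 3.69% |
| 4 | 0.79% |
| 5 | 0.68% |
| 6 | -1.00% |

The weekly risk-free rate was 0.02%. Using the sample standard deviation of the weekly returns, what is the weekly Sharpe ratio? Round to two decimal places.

0.45

r̄ = (-0.11 + 0.37 + 3.69 + 0.79 + 0.68 − 1) / 6 = 4.420 / 6 = 0.7367%
Sample σ = √[Σ(r − r̄)² / 5] = √[12.5955 / 5] = √2.5191 = 1.5872%
Sharpe = (r̄ − rf) / σ = (0.7367 − 0.02) / 1.5872 = 0.7167 / 1.5872 = 0.4515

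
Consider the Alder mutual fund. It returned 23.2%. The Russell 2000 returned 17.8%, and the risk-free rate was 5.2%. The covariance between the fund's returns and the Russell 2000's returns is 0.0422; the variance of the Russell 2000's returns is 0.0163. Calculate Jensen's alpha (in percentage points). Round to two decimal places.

-14.62

β = Cov / Var = 0.0422 / 0.0163 = 2.5890
E[R] = Rf + β(Rm − Rf) = 5.2% + 2.5890 × (17.8% − 5.2%) = 37.8214%
α = Rp − E[R] = 23.2% − 37.8214% = -14.6214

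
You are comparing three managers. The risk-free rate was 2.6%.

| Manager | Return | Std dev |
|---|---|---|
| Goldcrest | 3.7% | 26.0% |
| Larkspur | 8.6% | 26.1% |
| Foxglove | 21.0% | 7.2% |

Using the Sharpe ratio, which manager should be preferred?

Goldcrest: Sharpe ratio = (3.7% − 2.6%) / 26.0% = 0.042
Larkspur: Sharpe ratio = (8.6% − 2.6%) / 26.1% = 0.230
Foxglove: Sharpe ratio = (21.0% − 2.6%) / 7.2% = 2.556
Highest: Foxglove (2.556).

Foxglove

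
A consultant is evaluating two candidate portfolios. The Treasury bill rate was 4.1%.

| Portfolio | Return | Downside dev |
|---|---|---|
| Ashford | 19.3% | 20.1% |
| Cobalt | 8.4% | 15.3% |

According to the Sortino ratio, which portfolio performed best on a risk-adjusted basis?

Ashford: Sortino ratio = (19.3% − 4.1%) / 20.1% = 0.756
Cobalt: Sortino ratio = (8.4% − 4.1%) / 15.3% = 0.281
Highest: Ashford (0.756).

Ashford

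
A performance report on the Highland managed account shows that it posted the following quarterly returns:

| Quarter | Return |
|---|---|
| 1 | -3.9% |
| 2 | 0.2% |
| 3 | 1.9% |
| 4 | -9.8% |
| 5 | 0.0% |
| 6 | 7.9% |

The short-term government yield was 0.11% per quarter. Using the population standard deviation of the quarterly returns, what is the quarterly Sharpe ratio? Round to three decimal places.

-0.135

Mean return r̄ = -3.70 / 6 = -0.6167%
Σ(r − r̄)² = 175.0283; population σ = √(175.0283/6) = 5.4011%
Sharpe = (r̄ − rf) / σ = (-0.6167 − 0.11) / 5.4011 = -0.7267 / 5.4011 = -0.1345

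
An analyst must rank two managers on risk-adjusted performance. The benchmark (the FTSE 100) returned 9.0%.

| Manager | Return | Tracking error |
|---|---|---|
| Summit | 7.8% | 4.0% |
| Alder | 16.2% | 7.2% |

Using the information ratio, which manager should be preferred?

Summit: IR = (7.8% − 9.0%) / 4.0% = -0.300
Alder: IR = (16.2% − 9.0%) / 7.2% = 1.000
Highest: Alder (1.000).

Alder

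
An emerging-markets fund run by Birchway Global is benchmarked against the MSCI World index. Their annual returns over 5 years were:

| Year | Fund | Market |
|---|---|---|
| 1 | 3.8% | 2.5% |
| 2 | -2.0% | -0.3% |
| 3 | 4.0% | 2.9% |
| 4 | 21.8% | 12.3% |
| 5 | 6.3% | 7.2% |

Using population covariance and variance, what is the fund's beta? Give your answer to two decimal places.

r̄p = 6.7800%,  r̄m = 4.9200%
Cov = Σ(rp − r̄p)(rm − r̄m) / 5 = 33.6824
Var(rm) = Σ(rm − r̄m)² / 5 = 19.3696
β = Cov / Var = 33.6824 / 19.3696 = 1.7389

1.74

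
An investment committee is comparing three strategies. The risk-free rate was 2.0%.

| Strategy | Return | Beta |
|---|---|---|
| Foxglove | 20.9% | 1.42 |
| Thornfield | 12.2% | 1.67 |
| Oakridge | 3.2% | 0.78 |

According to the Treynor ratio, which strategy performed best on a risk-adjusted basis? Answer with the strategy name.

Foxglove

Foxglove: Treynor = (20.9% − 2.0%) / 1.42 = 13.310
Thornfield: Treynor = (12.2% − 2.0%) / 1.67 = 6.108
Oakridge: Treynor = (3.2% − 2.0%) / 0.78 = 1.538
Highest: Foxglove (13.310).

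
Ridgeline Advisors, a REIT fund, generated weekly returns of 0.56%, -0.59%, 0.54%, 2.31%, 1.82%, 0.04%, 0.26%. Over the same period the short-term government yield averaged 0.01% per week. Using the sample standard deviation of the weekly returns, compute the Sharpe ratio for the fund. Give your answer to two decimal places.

0.69

r̄ = (0.56 − 0.59 + 0.54 + 2.31 + 1.82 + 0.04 + 0.26) / 7 = 0.7057%
Σ(r − r̄)² = (0.56 − 0.7057)² + (-0.59 − 0.7057)² + (0.54 − 0.7057)² + … = 6.1848
sample σ = √(6.1848 / 6) = √1.0308 = 1.0153%
Sharpe = (r̄ − rf) / σ = (0.7057 − 0.01) / 1.0153 = 0.6957 / 1.0153 = 0.6852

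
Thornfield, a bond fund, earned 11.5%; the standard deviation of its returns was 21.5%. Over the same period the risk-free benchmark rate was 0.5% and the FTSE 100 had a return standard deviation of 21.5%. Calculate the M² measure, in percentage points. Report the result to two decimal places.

11.50

Sharpe = (Rp − Rf) / σp = (11.5% − 0.5%) / 21.5% = 0.5116
M² = Rf + Sharpe × σm = 0.5% + 0.5116 × 21.5% = 11.4994%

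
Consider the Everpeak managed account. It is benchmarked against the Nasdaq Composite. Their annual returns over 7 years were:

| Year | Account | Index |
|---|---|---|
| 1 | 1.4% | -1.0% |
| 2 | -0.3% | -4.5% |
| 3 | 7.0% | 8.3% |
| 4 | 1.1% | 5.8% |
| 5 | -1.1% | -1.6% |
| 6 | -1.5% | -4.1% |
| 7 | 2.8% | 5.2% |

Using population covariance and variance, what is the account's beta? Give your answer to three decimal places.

r̄p = 1.3429%,  r̄m = 1.1571%
Cov = Σ(rp − r̄p)(rm − r̄m) / 7 = 10.8604
Var(rm) = Σ(rm − r̄m)² / 7 = 22.9739
β = Cov / Var = 10.8604 / 22.9739 = 0.4727

0.473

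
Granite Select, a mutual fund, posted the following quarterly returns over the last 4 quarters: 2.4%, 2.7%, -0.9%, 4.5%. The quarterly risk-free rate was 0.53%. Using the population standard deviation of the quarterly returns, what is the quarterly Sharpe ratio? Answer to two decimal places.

Mean return μ = 8.70 / 4 = 2.1750%
Σ(r − μ)² = 15.1875; population σ = √(15.1875/4) = 1.9486%
Sharpe = (μ − rf) / σ = (2.1750 − 0.53) / 1.9486 = 1.6450 / 1.9486 = 0.8442

0.84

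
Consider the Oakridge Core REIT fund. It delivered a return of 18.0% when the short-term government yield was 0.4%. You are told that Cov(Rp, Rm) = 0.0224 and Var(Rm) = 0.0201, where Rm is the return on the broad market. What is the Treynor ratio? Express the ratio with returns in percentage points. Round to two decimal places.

15.79

β = Cov / Var = 0.0224 / 0.0201 = 1.1144
Treynor = (Rp − Rf) / β = (18.0% − 0.4%) / 1.1144 = 17.60 / 1.1144 = 15.7933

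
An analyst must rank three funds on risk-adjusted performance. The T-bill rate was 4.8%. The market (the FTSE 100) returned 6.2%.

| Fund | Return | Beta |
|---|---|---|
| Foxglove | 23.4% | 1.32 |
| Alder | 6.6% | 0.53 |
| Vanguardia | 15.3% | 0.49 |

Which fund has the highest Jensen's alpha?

Foxglove

Foxglove: α = 23.4% − [4.8% + 1.32 × (6.2% − 4.8%)] = 16.752
Alder: α = 6.6% − [4.8% + 0.53 × (6.2% − 4.8%)] = 1.058
Vanguardia: α = 15.3% − [4.8% + 0.49 × (6.2% − 4.8%)] = 9.814
Highest: Foxglove (16.752).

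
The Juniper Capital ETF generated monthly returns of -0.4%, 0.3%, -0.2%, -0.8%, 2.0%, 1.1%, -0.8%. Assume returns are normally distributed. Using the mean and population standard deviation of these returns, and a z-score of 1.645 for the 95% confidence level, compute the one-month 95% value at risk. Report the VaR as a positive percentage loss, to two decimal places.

μ = (-0.4 + 0.3 − 0.2 − 0.8 + 2 + 1.1 − 0.8) / 7 = 1.20 / 7 = 0.1714%
Population std dev = √[6.5743 / 7] = 0.9691%
VaR = −(μ − z·σ) = −(0.1714 − 1.645 × 0.9691) = −(-1.4228) = 1.4228%

1.42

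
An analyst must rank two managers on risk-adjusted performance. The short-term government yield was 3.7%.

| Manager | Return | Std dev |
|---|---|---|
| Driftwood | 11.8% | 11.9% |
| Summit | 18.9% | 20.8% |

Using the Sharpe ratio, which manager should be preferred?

Summit

Driftwood: Sharpe ratio = (11.8% − 3.7%) / 11.9% = 0.681
Summit: Sharpe ratio = (18.9% − 3.7%) / 20.8% = 0.731
Highest: Summit (0.731).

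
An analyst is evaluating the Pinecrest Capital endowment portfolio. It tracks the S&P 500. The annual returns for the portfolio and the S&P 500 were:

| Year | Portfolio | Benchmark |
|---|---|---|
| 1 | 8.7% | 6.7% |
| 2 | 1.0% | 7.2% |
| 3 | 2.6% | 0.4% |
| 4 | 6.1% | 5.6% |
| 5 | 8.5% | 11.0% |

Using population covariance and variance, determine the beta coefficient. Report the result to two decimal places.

0.48

r̄p = 5.3800%,  r̄m = 6.1800%
Cov = Σ(rp − r̄p)(rm − r̄m) / 5 = 5.5896
Var(rm) = Σ(rm − r̄m)² / 5 = 11.6576
β = Cov / Var = 5.5896 / 11.6576 = 0.4795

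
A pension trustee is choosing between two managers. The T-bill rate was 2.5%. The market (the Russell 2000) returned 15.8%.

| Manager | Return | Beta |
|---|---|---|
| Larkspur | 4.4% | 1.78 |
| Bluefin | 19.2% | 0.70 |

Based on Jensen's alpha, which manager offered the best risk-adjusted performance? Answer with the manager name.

Bluefin

Larkspur: α = 4.4% − [2.5% + 1.78 × (15.8% − 2.5%)] = -21.774
Bluefin: α = 19.2% − [2.5% + 0.70 × (15.8% − 2.5%)] = 7.390
Highest: Bluefin (7.390).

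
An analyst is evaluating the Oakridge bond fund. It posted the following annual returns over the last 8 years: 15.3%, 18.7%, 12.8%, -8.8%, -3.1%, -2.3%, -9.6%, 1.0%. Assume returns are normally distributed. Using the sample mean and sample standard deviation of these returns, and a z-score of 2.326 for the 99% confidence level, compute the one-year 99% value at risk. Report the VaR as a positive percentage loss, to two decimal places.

22.80

Mean return r̄ = 24.00 / 8 = 3.0000%
Σ(r − r̄)² = (15.3 − 3.0000)² + (18.7 − 3.0000)² + (12.8 − 3.0000)² + … = 861.1200
σ = √[861.1200 / 7] = 11.0913%
VaR = −(r̄ − z·σ) = −(3.0000 − 2.326 × 11.0913) = −(-22.7984) = 22.7984%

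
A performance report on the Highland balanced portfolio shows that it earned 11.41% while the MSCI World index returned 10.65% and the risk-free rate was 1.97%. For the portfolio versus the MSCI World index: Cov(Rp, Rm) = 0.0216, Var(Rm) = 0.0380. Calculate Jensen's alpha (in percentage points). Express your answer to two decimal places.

4.51

β = Cov / Var = 0.0216 / 0.0380 = 0.5684
E[R] = Rf + β(Rm − Rf) = 1.97% + 0.5684 × (10.65% − 1.97%) = 6.9037%
α = Rp − E[R] = 11.41% − 6.9037% = 4.5063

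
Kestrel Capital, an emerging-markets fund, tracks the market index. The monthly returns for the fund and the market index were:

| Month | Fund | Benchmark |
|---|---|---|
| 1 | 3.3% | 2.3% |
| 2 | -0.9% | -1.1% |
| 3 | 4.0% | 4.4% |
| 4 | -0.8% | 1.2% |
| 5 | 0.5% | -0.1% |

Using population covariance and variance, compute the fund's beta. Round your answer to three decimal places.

0.927

r̄p = 1.2200%,  r̄m = 1.3400%
Cov = Σ(rp − r̄p)(rm − r̄m) / 5 = 3.3992
Var(rm) = Σ(rm − r̄m)² / 5 = 3.6664
β = Cov / Var = 3.3992 / 3.6664 = 0.9271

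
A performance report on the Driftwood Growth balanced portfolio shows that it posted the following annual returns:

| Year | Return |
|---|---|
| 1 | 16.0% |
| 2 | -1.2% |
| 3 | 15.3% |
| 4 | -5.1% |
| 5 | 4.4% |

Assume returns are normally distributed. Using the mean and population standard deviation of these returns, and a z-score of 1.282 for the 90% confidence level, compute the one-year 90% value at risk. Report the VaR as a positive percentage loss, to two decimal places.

5.06

r̄ = (16 − 1.2 + 15.3 − 5.1 + 4.4) / 5 = 29.40 / 5 = 5.8800%
Σ(r − r̄)² = (16 − 5.8800)² + (-1.2 − 5.8800)² + … = 364.0280
σ = √[364.0280 / 5] = 8.5326%
VaR = −(r̄ − z·σ) = −(5.8800 − 1.282 × 8.5326) = −(-5.0588) = 5.0588%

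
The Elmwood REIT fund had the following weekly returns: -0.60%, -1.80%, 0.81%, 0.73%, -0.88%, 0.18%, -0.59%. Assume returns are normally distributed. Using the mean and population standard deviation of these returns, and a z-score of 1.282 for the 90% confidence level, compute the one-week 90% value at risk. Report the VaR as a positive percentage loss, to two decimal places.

1.42

Mean return r̄ = -2.150 / 7 = -0.3071%
Σ(r − r̄)² = (-0.6 − (-0.3071))² + (-1.8 − (-0.3071))² + … = 5.2835
σ = √[5.2835 / 7] = 0.8688%
VaR = −(r̄ − z·σ) = −(-0.3071 − 1.282 × 0.8688) = −(-1.4209) = 1.4209%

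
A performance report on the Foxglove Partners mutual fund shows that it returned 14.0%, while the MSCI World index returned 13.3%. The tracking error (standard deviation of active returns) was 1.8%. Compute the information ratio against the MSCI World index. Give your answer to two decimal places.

IR = (Rp − Rb) / TE = (14.0% − 13.3%) / 1.8% = 0.70% / 1.8% = 0.3889

0.39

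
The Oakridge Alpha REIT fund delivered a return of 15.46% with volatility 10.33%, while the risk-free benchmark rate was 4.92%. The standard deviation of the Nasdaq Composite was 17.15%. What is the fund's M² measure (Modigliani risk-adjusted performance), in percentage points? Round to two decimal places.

Sharpe = (Rp − Rf) / σp = (15.46% − 4.92%) / 10.33% = 1.0203
M² = Rf + Sharpe × σm = 4.92% + 1.0203 × 17.15% = 22.4181%

22.42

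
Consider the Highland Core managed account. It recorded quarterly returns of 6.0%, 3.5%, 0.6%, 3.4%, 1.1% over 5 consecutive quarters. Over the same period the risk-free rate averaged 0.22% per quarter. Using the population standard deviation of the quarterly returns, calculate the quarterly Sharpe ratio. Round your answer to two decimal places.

1.39

Mean return r̄ = 14.60 / 5 = 2.9200%
Population σ = √[Σ(r − r̄)² / 5] = √[18.7480 / 5] = √3.7496 = 1.9364%
Sharpe = (r̄ − rf) / σ = (2.9200 − 0.22) / 1.9364 = 2.7000 / 1.9364 = 1.3943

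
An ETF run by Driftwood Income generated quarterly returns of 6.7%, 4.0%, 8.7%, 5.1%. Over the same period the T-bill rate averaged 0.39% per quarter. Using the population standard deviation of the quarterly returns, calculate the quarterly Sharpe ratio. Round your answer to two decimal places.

3.24

Mean return r̄ = 24.50 / 4 = 6.1250%
Population σ = √[Σ(r − r̄)² / 4] = √[12.5275 / 4] = √3.1319 = 1.7697%
Sharpe = (r̄ − rf) / σ = (6.1250 − 0.39) / 1.7697 = 5.7350 / 1.7697 = 3.2407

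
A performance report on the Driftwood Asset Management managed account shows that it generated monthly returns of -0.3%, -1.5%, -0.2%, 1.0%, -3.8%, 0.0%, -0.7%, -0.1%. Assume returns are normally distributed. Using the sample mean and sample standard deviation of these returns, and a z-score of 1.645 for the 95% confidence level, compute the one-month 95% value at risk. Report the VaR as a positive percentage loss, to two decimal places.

3.06

Mean return r̄ = -5.60 / 8 = -0.7000%
Sample σ = √[Σ(r − r̄)² / 7] = √[14.4000 / 7] = √2.0571 = 1.4343%
VaR = −(r̄ − z·σ) = −(-0.7000 − 1.645 × 1.4343) = −(-3.0594) = 3.0594%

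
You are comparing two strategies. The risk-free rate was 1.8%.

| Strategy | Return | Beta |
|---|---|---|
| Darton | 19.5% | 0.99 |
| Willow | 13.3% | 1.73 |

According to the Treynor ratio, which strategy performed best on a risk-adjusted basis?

Darton: Treynor = (19.5% − 1.8%) / 0.99 = 17.879
Willow: Treynor = (13.3% − 1.8%) / 1.73 = 6.647
Highest: Darton (17.879).

Darton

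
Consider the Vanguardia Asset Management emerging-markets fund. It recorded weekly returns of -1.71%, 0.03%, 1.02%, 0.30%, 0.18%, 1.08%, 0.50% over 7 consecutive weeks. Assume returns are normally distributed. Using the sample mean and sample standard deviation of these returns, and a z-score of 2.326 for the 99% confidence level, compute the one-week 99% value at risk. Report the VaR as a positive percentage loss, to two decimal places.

1.97

μ = (-1.71 + 0.03 + 1.02 + 0.3 + 0.18 + 1.08 + 0.5) / 7 = 1.400 / 7 = 0.2000%
Sample std dev = √[5.2242 / 6] = 0.9331%
VaR = −(μ − z·σ) = −(0.2000 − 2.326 × 0.9331) = −(-1.9704) = 1.9704%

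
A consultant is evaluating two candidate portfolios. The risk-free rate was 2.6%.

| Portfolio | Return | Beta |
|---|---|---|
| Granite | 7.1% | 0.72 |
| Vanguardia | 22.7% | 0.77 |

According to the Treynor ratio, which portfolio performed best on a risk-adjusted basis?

Vanguardia

Granite: Treynor = (7.1% − 2.6%) / 0.72 = 6.250
Vanguardia: Treynor = (22.7% − 2.6%) / 0.77 = 26.104
Highest: Vanguardia (26.104).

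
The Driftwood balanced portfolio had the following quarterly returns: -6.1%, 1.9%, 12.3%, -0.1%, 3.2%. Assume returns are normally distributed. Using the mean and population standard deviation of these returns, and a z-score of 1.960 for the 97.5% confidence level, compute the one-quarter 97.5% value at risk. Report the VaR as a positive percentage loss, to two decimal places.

9.43

Mean return μ = 11.20 / 5 = 2.2400%
Σ(r − μ)² = 177.2720; population σ = √(177.2720/5) = 5.9544%
VaR = −(μ − z·σ) = −(2.2400 − 1.960 × 5.9544) = −(-9.4306) = 9.4306%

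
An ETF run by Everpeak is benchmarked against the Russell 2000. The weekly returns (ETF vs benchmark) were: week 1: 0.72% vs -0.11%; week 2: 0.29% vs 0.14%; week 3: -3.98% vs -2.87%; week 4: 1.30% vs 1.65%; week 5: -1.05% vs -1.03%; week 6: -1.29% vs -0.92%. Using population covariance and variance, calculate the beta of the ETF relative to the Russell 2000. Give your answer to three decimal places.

r̄p = -0.6683%,  r̄m = -0.5233%
Cov = Σ(rp − r̄p)(rm − r̄m) / 6 = 2.2831
Var(rm) = Σ(rm − r̄m)² / 6 = 1.8759
β = Cov / Var = 2.2831 / 1.8759 = 1.2171

1.217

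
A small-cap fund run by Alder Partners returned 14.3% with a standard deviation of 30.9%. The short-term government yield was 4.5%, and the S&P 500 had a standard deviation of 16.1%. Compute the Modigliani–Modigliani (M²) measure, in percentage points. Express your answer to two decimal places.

Sharpe = (Rp − Rf) / σp = (14.3% − 4.5%) / 30.9% = 0.3172
M² = Rf + Sharpe × σm = 4.5% + 0.3172 × 16.1% = 9.6069%

9.61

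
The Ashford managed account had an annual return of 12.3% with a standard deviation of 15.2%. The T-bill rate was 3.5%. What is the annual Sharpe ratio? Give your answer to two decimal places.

Sharpe = (Rp − Rf) / σp = (12.3% − 3.5%) / 15.2% = 8.80% / 15.2% = 0.5789

0.58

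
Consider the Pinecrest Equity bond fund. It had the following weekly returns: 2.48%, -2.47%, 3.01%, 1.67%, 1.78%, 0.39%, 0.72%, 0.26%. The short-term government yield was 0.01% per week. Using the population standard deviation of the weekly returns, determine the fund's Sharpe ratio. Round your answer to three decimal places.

μ = (2.48 − 2.47 + 3.01 + 1.67 + 1.78 + 0.39 + 0.72 + 0.26) / 8 = 0.9800%
Population σ = √[Σ(r − μ)² / 8] = √[20.3236 / 8] = √2.5405 = 1.5939%
Sharpe = (μ − rf) / σ = (0.9800 − 0.01) / 1.5939 = 0.9700 / 1.5939 = 0.6086

0.609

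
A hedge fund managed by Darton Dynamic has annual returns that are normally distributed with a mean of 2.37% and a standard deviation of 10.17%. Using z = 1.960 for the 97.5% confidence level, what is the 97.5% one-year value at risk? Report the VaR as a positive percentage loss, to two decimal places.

17.56

VaR (as % loss) = −(μ − z·σ) = −(2.37% − 1.960 × 10.17%) = −(-17.5632%) = 17.5632%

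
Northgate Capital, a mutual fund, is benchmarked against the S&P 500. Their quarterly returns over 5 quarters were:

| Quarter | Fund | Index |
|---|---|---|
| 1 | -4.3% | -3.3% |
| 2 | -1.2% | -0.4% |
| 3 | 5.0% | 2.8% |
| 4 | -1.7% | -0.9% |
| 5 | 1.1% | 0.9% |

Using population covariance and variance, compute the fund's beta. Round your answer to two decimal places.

1.52

r̄p = -0.2200%,  r̄m = -0.1800%
Cov = Σ(rp − r̄p)(rm − r̄m) / 5 = 6.1984
Var(rm) = Σ(rm − r̄m)² / 5 = 4.0696
β = Cov / Var = 6.1984 / 4.0696 = 1.5231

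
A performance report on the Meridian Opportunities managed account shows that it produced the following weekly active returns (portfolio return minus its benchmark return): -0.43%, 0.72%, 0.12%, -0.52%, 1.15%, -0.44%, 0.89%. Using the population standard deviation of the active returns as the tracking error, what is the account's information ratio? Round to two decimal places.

Mean return μ = 1.490 / 7 = 0.2129%
Σ(r − μ)² = 2.9791; population σ = √(2.9791/7) = 0.6524%
IR = μ / tracking error = 0.2129 / 0.6524 = 0.3263

0.33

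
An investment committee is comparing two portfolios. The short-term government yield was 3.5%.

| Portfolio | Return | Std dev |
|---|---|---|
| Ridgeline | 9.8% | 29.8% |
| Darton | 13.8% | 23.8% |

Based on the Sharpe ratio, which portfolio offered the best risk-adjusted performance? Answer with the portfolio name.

Ridgeline: Sharpe ratio = (9.8% − 3.5%) / 29.8% = 0.211
Darton: Sharpe ratio = (13.8% − 3.5%) / 23.8% = 0.433
Highest: Darton (0.433).

Darton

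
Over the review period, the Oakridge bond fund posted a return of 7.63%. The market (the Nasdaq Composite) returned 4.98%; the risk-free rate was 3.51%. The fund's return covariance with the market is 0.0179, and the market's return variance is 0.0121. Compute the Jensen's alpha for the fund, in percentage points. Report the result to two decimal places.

1.95

β = Cov / Var = 0.0179 / 0.0121 = 1.4793
E[R] = Rf + β(Rm − Rf) = 3.51% + 1.4793 × (4.98% − 3.51%) = 5.6846%
α = Rp − E[R] = 7.63% − 5.6846% = 1.9454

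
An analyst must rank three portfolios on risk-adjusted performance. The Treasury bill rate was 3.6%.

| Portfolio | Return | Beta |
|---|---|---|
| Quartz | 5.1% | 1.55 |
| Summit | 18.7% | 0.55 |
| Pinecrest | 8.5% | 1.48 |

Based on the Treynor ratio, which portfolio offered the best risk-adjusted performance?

Quartz: Treynor = (5.1% − 3.6%) / 1.55 = 0.968
Summit: Treynor = (18.7% − 3.6%) / 0.55 = 27.455
Pinecrest: Treynor = (8.5% − 3.6%) / 1.48 = 3.311
Highest: Summit (27.455).

Summit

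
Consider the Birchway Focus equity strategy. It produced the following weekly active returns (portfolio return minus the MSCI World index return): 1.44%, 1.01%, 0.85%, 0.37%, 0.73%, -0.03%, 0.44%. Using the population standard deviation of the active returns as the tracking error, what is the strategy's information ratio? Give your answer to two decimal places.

Mean return r̄ = 4.810 / 7 = 0.6871%
Population std dev = √[1.3753 / 7] = 0.4433%
IR = r̄ / tracking error = 0.6871 / 0.4433 = 1.5500

1.55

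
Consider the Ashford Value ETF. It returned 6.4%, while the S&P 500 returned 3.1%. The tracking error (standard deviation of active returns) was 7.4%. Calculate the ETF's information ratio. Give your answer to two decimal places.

IR = (Rp − Rb) / TE = (6.4% − 3.1%) / 7.4% = 3.30% / 7.4% = 0.4459

0.45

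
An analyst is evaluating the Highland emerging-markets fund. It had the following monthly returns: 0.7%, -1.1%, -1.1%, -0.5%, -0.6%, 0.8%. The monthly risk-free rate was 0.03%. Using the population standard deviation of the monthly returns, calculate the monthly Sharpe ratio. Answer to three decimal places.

r̄ = (0.7 − 1.1 − 1.1 − 0.5 − 0.6 + 0.8) / 6 = -0.3000%
Population σ = √[Σ(r − r̄)² / 6] = √[3.6200 / 6] = √0.6033 = 0.7767%
Sharpe = (r̄ − rf) / σ = (-0.3000 − 0.03) / 0.7767 = -0.3300 / 0.7767 = -0.4249

-0.425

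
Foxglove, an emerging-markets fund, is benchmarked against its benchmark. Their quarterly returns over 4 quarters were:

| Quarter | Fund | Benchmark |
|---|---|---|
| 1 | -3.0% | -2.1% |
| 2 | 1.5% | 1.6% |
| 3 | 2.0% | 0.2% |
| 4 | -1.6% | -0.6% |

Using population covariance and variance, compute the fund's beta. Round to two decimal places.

r̄p = -0.2750%,  r̄m = -0.2250%
Cov = Σ(rp − r̄p)(rm − r̄m) / 4 = 2.4531
Var(rm) = Σ(rm − r̄m)² / 4 = 1.7919
β = Cov / Var = 2.4531 / 1.7919 = 1.3690

1.37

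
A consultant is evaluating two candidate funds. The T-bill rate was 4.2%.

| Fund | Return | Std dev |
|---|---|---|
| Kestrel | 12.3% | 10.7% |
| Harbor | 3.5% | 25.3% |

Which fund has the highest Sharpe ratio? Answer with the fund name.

Kestrel: Sharpe ratio = (12.3% − 4.2%) / 10.7% = 0.757
Harbor: Sharpe ratio = (3.5% − 4.2%) / 25.3% = -0.028
Highest: Kestrel (0.757).

Kestrel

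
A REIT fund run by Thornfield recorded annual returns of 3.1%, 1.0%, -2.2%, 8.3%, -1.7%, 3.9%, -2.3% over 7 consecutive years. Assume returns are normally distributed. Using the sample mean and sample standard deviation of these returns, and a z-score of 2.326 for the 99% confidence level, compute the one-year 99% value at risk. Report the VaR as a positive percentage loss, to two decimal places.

7.72

μ = (3.1 + 1 − 2.2 + 8.3 − 1.7 + 3.9 − 2.3) / 7 = 1.4429%
Σ(r − μ)² = (3.1 − 1.4429)² + (1 − 1.4429)² + … = 93.1571
sample σ = √(93.1571 / 6) = √15.5262 = 3.9403%
VaR = −(μ − z·σ) = −(1.4429 − 2.326 × 3.9403) = −(-7.7222) = 7.7222%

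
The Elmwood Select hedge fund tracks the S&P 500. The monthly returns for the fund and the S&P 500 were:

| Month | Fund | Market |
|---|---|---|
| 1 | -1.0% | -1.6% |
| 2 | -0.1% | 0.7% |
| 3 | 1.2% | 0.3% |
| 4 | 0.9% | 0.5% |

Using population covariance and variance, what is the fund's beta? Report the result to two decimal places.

0.70

r̄p = 0.2500%,  r̄m = -0.0250%
Cov = Σ(rp − r̄p)(rm − r̄m) / 4 = 0.5913
Var(rm) = Σ(rm − r̄m)² / 4 = 0.8469
β = Cov / Var = 0.5913 / 0.8469 = 0.6982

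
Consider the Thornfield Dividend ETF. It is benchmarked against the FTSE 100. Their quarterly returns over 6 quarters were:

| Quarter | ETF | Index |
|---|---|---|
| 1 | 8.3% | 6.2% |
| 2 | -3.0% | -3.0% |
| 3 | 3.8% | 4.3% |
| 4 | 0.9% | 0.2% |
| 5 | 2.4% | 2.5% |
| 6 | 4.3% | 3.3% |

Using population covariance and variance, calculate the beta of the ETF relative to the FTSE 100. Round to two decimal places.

r̄p = 2.7833%,  r̄m = 2.2500%
Cov = Σ(rp − r̄p)(rm − r̄m) / 6 = 9.9325
Var(rm) = Σ(rm − r̄m)² / 6 = 8.7892
β = Cov / Var = 9.9325 / 8.7892 = 1.1301

1.13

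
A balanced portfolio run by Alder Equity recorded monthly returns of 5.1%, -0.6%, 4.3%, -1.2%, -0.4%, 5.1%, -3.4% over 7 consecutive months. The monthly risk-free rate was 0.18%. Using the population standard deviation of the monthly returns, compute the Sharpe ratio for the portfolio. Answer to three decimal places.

0.339

Mean return r̄ = 8.90 / 7 = 1.2714%
Σ(r − r̄)² = 72.7143; population σ = √(72.7143/7) = 3.2230%
Sharpe = (r̄ − rf) / σ = (1.2714 − 0.18) / 3.2230 = 1.0914 / 3.2230 = 0.3386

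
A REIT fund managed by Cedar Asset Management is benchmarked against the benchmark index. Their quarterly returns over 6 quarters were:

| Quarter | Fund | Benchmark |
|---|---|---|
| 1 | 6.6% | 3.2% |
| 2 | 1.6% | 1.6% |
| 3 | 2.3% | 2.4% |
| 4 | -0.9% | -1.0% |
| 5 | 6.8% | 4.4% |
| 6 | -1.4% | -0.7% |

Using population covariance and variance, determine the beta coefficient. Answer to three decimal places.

1.571

r̄p = 2.5000%,  r̄m = 1.6500%
Cov = Σ(rp − r̄p)(rm − r̄m) / 6 = 6.0417
Var(rm) = Σ(rm − r̄m)² / 6 = 3.8458
β = Cov / Var = 6.0417 / 3.8458 = 1.5710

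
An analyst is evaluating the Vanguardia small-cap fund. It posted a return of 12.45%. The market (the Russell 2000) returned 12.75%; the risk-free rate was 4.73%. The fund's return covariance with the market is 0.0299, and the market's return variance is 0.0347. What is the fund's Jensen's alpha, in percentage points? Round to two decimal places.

β = Cov / Var = 0.0299 / 0.0347 = 0.8617
E[R] = Rf + β(Rm − Rf) = 4.73% + 0.8617 × (12.75% − 4.73%) = 11.6408%
α = Rp − E[R] = 12.45% − 11.6408% = 0.8092

0.81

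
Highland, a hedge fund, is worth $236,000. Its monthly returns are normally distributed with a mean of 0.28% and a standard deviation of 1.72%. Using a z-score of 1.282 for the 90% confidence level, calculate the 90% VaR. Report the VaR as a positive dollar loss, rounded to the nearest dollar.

Return at the 90% tail: μ − z·σ = 0.28% − 1.282 × 1.72% = 0.28 − 2.20504 = -1.92504%
VaR = −(-1.92504%) × $236,000 = 1.92504% × $236,000 = $4,543

$4,543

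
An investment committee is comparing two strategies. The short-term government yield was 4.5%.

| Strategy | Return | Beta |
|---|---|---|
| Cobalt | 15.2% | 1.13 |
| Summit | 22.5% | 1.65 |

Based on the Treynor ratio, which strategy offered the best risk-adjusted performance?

Cobalt: Treynor = (15.2% − 4.5%) / 1.13 = 9.469
Summit: Treynor = (22.5% − 4.5%) / 1.65 = 10.909
Highest: Summit (10.909).

Summit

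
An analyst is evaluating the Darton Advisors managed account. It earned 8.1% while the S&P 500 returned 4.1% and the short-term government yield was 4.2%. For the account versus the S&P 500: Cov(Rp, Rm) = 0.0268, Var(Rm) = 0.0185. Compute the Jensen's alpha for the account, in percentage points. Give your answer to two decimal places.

β = Cov / Var = 0.0268 / 0.0185 = 1.4486
E[R] = Rf + β(Rm − Rf) = 4.2% + 1.4486 × (4.1% − 4.2%) = 4.0551%
α = Rp − E[R] = 8.1% − 4.0551% = 4.0449

4.04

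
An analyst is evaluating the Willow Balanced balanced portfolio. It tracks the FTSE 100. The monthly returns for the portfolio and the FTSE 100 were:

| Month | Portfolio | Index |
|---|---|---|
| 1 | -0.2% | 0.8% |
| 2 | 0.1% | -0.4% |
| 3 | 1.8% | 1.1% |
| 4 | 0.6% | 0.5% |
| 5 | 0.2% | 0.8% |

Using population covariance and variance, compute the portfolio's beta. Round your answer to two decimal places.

r̄p = 0.5000%,  r̄m = 0.5600%
Cov = Σ(rp − r̄p)(rm − r̄m) / 5 = 0.1680
Var(rm) = Σ(rm − r̄m)² / 5 = 0.2664
β = Cov / Var = 0.1680 / 0.2664 = 0.6306

0.63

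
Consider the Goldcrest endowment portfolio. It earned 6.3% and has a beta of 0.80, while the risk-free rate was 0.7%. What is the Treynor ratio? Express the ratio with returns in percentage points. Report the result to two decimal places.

Treynor = (Rp − Rf) / β = (6.3% − 0.7%) / 0.80 = 5.60 / 0.80 = 7.0000

7.00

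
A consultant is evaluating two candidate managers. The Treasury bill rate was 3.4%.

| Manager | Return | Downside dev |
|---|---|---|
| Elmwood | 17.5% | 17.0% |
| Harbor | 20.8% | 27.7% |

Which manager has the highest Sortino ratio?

Elmwood

Elmwood: Sortino ratio = (17.5% − 3.4%) / 17.0% = 0.829
Harbor: Sortino ratio = (20.8% − 3.4%) / 27.7% = 0.628
Highest: Elmwood (0.829).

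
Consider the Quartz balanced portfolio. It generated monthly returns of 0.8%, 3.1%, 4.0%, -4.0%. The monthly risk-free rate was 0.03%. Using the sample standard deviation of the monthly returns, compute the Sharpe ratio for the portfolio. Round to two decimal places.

r̄ = (0.8 + 3.1 + 4 − 4) / 4 = 0.9750%
Sample std dev = √[38.4475 / 3] = 3.5799%
Sharpe = (r̄ − rf) / σ = (0.9750 − 0.03) / 3.5799 = 0.9450 / 3.5799 = 0.2640

0.26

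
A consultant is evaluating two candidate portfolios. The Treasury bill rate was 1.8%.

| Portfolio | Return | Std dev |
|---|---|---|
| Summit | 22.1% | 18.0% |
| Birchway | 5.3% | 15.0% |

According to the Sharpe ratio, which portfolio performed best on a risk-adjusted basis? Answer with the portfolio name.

Summit: Sharpe ratio = (22.1% − 1.8%) / 18.0% = 1.128
Birchway: Sharpe ratio = (5.3% − 1.8%) / 15.0% = 0.233
Highest: Summit (1.128).

Summit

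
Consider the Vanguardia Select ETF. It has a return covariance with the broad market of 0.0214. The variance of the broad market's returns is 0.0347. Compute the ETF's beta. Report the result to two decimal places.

0.62

β = Cov(Rp, Rm) / Var(Rm) = 0.0214 / 0.0347 = 0.6167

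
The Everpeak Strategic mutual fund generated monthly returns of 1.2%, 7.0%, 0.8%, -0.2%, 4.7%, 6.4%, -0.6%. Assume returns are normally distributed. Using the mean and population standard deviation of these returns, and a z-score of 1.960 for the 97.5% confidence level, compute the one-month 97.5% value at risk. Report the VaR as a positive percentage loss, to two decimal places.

3.04

r̄ = (1.2 + 7 + 0.8 − 0.2 + 4.7 + 6.4 − 0.6) / 7 = 2.7571%
Σ(r − r̄)² = (1.2 − 2.7571)² + (7 − 2.7571)² + … = 61.3171
population σ = √(61.3171 / 7) = √8.7596 = 2.9597%
VaR = −(r̄ − z·σ) = −(2.7571 − 1.960 × 2.9597) = −(-3.0439) = 3.0439%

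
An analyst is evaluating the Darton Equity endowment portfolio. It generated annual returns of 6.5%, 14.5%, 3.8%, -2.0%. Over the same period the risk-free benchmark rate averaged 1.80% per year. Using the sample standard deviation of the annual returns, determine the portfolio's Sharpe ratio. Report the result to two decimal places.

0.57

r̄ = (6.5 + 14.5 + 3.8 − 2) / 4 = 5.7000%
Σ(r − r̄)² = (6.5 − 5.7000)² + (14.5 − 5.7000)² + … = 140.9800
sample σ = √(140.9800 / 3) = √46.9933 = 6.8552%
Sharpe = (r̄ − rf) / σ = (5.7000 − 1.8) / 6.8552 = 3.9000 / 6.8552 = 0.5689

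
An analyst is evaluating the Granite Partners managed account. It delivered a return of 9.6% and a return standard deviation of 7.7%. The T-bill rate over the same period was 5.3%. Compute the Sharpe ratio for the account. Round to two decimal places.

0.56

Sharpe = (Rp − Rf) / σp = (9.6% − 5.3%) / 7.7% = 4.30% / 7.7% = 0.5584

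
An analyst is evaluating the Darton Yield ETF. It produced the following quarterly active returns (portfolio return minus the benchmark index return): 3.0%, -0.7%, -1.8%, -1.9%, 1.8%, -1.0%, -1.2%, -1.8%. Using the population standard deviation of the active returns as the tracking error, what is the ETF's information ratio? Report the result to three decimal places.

-0.262

μ = (3 − 0.7 − 1.8 − 1.9 + 1.8 − 1 − 1.2 − 1.8) / 8 = -0.4500%
Population σ = √[Σ(r − μ)² / 8] = √[23.6400 / 8] = √2.9550 = 1.7190%
IR = μ / tracking error = -0.4500 / 1.7190 = -0.2618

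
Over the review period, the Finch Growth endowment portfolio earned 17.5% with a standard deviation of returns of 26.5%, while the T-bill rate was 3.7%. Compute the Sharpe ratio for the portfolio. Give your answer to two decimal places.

Sharpe = (Rp − Rf) / σp = (17.5% − 3.7%) / 26.5% = 13.80% / 26.5% = 0.5208

0.52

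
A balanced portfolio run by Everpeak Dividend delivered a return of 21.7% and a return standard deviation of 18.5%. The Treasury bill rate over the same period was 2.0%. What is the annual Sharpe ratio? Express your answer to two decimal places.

1.06

Sharpe = (Rp − Rf) / σp = (21.7% − 2.0%) / 18.5% = 19.70% / 18.5% = 1.0649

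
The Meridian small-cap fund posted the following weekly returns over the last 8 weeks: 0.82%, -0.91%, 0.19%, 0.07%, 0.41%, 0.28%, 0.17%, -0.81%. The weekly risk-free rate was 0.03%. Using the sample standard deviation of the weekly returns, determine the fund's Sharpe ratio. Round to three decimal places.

-0.004

r̄ = (0.82 − 0.91 + 0.19 + 0.07 + 0.41 + 0.28 + 0.17 − 0.81) / 8 = 0.220 / 8 = 0.0275%
Σ(r − r̄)² = (0.82 − 0.0275)² + (-0.91 − 0.0275)² + (0.19 − 0.0275)² + … = 2.4670
σ = √[2.4670 / 7] = 0.5937%
Sharpe = (r̄ − rf) / σ = (0.0275 − 0.03) / 0.5937 = -0.0025 / 0.5937 = -0.0042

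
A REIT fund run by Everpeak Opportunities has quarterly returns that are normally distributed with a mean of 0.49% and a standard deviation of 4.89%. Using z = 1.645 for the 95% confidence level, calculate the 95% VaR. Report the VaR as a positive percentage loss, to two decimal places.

VaR (as % loss) = −(μ − z·σ) = −(0.49% − 1.645 × 4.89%) = −(-7.55405%) = 7.55405%

7.55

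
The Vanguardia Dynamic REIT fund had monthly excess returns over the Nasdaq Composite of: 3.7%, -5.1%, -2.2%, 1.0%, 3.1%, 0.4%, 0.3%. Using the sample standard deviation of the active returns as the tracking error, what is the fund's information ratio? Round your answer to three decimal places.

0.057

r̄ = (3.7 − 5.1 − 2.2 + 1 + 3.1 + 0.4 + 0.3) / 7 = 0.1714%
Sample std dev = √[55.1943 / 6] = 3.0330%
IR = r̄ / tracking error = 0.1714 / 3.0330 = 0.0565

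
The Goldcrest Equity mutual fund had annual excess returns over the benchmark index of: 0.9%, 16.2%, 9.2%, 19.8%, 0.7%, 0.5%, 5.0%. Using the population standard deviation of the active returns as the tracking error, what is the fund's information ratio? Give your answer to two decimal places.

Mean return r̄ = 52.30 / 7 = 7.4714%
Population std dev = √[374.9143 / 7] = 7.3184%
IR = r̄ / tracking error = 7.4714 / 7.3184 = 1.0209

1.02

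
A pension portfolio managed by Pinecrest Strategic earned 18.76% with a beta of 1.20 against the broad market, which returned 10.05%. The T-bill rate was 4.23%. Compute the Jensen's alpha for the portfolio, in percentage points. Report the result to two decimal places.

CAPM expected return = Rf + β(Rm − Rf) = 4.23% + 1.20 × (10.05% − 4.23%) = 4.23 + 1.20 × 5.82 = 11.2140%
Jensen's α = Rp − E[R] = 18.76% − 11.2140% = 7.5460

7.55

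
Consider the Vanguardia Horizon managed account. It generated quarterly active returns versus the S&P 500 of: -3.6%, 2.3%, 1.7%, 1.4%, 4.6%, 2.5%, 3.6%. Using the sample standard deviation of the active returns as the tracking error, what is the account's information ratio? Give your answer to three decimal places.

0.682

r̄ = (-3.6 + 2.3 + 1.7 + 1.4 + 4.6 + 2.5 + 3.6) / 7 = 12.50 / 7 = 1.7857%
Σ(r − r̄)² = (-3.6 − 1.7857)² + (2.3 − 1.7857)² + (1.7 − 1.7857)² + … = 41.1486
sample σ = √(41.1486 / 6) = √6.8581 = 2.6188%
IR = r̄ / tracking error = 1.7857 / 2.6188 = 0.6819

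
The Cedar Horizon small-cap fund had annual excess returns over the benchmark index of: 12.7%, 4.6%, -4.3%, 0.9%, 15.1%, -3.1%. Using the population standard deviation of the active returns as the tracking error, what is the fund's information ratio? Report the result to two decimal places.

Mean return r̄ = 25.90 / 6 = 4.3167%
Population σ = √[Σ(r − r̄)² / 6] = √[327.5683 / 6] = √54.5947 = 7.3888%
IR = r̄ / tracking error = 4.3167 / 7.3888 = 0.5842

0.58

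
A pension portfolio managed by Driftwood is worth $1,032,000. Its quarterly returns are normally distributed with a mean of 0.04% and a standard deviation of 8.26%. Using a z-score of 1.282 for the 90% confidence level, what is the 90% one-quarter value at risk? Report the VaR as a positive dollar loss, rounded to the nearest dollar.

$108,869

Return at the 90% tail: μ − z·σ = 0.04% − 1.282 × 8.26% = 0.04 − 10.58932 = -10.54932%
VaR = −(-10.54932%) × $1,032,000 = 10.54932% × $1,032,000 = $108,869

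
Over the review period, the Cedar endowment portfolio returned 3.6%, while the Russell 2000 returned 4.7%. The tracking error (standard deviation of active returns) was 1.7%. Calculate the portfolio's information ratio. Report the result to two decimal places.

-0.65

IR = (Rp − Rb) / TE = (3.6% − 4.7%) / 1.7% = -1.10% / 1.7% = -0.6471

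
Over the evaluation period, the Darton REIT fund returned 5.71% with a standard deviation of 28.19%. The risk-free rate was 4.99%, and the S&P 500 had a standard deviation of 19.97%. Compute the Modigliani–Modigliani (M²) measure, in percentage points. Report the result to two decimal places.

Sharpe = (Rp − Rf) / σp = (5.71% − 4.99%) / 28.19% = 0.0255
M² = Rf + Sharpe × σm = 4.99% + 0.0255 × 19.97% = 5.4992%

5.50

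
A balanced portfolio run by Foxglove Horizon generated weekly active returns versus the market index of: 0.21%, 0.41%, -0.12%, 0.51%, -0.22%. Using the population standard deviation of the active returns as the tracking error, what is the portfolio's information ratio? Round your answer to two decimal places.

r̄ = (0.21 + 0.41 − 0.12 + 0.51 − 0.22) / 5 = 0.1580%
Population σ = √[Σ(r − r̄)² / 5] = √[0.4103 / 5] = √0.0821 = 0.2865%
IR = r̄ / tracking error = 0.1580 / 0.2865 = 0.5515

0.55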